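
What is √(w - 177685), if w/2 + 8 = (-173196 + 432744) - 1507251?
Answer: I*√2673107 ≈ 1635.0*I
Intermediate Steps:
w = -2495422 (w = -16 + 2*((-173196 + 432744) - 1507251) = -16 + 2*(259548 - 1507251) = -16 + 2*(-1247703) = -16 - 2495406 = -2495422)
√(w - 177685) = √(-2495422 - 177685) = √(-2673107) = I*√2673107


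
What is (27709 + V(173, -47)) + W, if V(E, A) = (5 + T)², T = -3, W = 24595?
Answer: 52308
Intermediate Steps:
V(E, A) = 4 (V(E, A) = (5 - 3)² = 2² = 4)
(27709 + V(173, -47)) + W = (27709 + 4) + 24595 = 27713 + 24595 = 52308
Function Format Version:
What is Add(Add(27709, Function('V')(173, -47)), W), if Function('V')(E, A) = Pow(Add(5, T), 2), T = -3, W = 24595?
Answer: 52308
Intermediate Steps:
Function('V')(E, A) = 4 (Function('V')(E, A) = Pow(Add(5, -3), 2) = Pow(2, 2) = 4)
Add(Add(27709, Function('V')(173, -47)), W) = Add(Add(27709, 4), 24595) = Add(27713, 24595) = 52308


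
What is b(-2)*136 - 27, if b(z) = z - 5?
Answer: -979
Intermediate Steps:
b(z) = -5 + z
b(-2)*136 - 27 = (-5 - 2)*136 - 27 = -7*136 - 27 = -952 - 27 = -979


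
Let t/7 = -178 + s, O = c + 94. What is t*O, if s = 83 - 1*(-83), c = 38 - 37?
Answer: -7980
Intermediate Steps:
c = 1
s = 166 (s = 83 + 83 = 166)
O = 95 (O = 1 + 94 = 95)
t = -84 (t = 7*(-178 + 166) = 7*(-12) = -84)
t*O = -84*95 = -7980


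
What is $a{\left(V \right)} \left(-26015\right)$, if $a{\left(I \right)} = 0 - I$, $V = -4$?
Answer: $-104060$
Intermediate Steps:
$a{\left(I \right)} = - I$
$a{\left(V \right)} \left(-26015\right) = \left(-1\right) \left(-4\right) \left(-26015\right) = 4 \left(-26015\right) = -104060$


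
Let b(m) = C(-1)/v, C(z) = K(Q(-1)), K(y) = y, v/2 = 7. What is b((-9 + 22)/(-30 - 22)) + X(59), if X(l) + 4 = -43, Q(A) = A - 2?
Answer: -661/14 ≈ -47.214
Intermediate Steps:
v = 14 (v = 2*7 = 14)
Q(A) = -2 + A
X(l) = -47 (X(l) = -4 - 43 = -47)
C(z) = -3 (C(z) = -2 - 1 = -3)
b(m) = -3/14
b((-9 + 22)/(-30 - 22)) + X(59) = -3/14 - 47 = -661/14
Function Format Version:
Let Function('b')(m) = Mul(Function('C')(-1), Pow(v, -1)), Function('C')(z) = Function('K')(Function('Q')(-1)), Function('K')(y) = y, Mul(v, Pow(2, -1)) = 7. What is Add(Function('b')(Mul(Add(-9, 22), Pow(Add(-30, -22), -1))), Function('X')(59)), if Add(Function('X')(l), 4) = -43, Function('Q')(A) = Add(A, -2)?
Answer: Rational(-661, 14) ≈ -47.214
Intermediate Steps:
v = 14 (v = Mul(2, 7) = 14)
Function('Q')(A) = Add(-2, A)
Function('X')(l) = -47 (Function('X')(l) = Add(-4, -43) = -47)
Function('C')(z) = -3 (Function('C')(z) = Add(-2, -1) = -3)
Function('b')(m) = Rational(-3, 14) (Function('b')(m) = Mul(-3, Pow(14, -1)) = Mul(-3, Rational(1, 14)) = Rational(-3, 14))
Add(Function('b')(Mul(Add(-9, 22), Pow(Add(-30, -22), -1))), Function('X')(59)) = Add(Rational(-3, 14), -47) = Rational(-661, 14)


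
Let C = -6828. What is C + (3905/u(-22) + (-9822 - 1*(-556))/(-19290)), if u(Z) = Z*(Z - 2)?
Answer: -350827169/51440 ≈ -6820.1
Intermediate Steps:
u(Z) = Z*(-2 + Z)
C + (3905/u(-22) + (-9822 - 1*(-556))/(-19290)) = -6828 + (3905/((-22*(-2 - 22))) + (-9822 - 1*(-556))/(-19290)) = -6828 + (3905/((-22*(-24))) + (-9822 + 556)*(-1/19290)) = -6828 + (3905/528 - 9266*(-1/19290)) = -6828 + (3905*(1/528) + 4633/9645) = -6828 + (355/48 + 4633/9645) = -6828 + 405151/51440 = -350827169/51440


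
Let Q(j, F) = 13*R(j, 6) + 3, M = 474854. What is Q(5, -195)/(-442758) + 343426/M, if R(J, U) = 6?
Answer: 25336024289/35040901222 ≈ 0.72304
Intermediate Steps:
Q(j, F) = 81 (Q(j, F) = 13*6 + 3 = 78 + 3 = 81)
Q(5, -195)/(-442758) + 343426/M = 81/(-442758) + 343426/474854 = 81*(-1/442758) + 343426*(1/474854) = -27/147586 + 171713/237427 = 25336024289/35040901222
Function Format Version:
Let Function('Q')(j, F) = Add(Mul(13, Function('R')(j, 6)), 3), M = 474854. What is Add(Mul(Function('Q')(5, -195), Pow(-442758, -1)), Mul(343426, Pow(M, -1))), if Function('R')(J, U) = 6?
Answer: Rational(25336024289, 35040901222) ≈ 0.72304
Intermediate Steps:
Function('Q')(j, F) = 81 (Function('Q')(j, F) = Add(Mul(13, 6), 3) = Add(78, 3) = 81)
Add(Mul(Function('Q')(5, -195), Pow(-442758, -1)), Mul(343426, Pow(M, -1))) = Add(Mul(81, Pow(-442758, -1)), Mul(343426, Pow(474854, -1))) = Add(Mul(81, Rational(-1, 442758)), Mul(343426, Rational(1, 474854))) = Add(Rational(-27, 147586), Rational(171713, 237427)) = Rational(25336024289, 35040901222)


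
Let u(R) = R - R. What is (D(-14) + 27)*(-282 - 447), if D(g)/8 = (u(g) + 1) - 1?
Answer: -19683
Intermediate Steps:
u(R) = 0
D(g) = 0 (D(g) = 8*((0 + 1) - 1) = 8*(1 - 1) = 8*0 = 0)
(D(-14) + 27)*(-282 - 447) = (0 + 27)*(-282 - 447) = 27*(-729) = -19683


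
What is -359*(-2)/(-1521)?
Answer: -718/1521 ≈ -0.47206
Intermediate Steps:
-359*(-2)/(-1521) = 718*(-1/1521) = -718/1521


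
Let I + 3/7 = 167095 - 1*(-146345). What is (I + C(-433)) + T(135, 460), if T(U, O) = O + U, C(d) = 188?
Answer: 2199558/7 ≈ 3.1422e+5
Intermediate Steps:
I = 2194077/7 (I = -3/7 + (167095 - 1*(-146345)) = -3/7 + (167095 + 146345) = -3/7 + 313440 = 2194077/7 ≈ 3.1344e+5)
(I + C(-433)) + T(135, 460) = (2194077/7 + 188) + (460 + 135) = 2195393/7 + 595 = 2199558/7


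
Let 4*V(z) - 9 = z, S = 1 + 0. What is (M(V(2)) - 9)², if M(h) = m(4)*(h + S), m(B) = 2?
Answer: 9/4 ≈ 2.2500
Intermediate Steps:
S = 1
V(z) = 9/4 + z/4
M(h) = 2 + 2*h (M(h) = 2*(h + 1) = 2*(1 + h) = 2 + 2*h)
(M(V(2)) - 9)² = ((2 + 2*(9/4 + (¼)*2)) - 9)² = ((2 + 2*(9/4 + ½)) - 9)² = ((2 + 2*(11/4)) - 9)² = ((2 + 11/2) - 9)² = (15/2 - 9)² = (-3/2)² = 9/4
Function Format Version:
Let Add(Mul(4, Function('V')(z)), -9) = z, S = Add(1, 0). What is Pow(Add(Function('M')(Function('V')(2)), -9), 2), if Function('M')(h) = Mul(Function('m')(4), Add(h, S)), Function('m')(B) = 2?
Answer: Rational(9, 4) ≈ 2.2500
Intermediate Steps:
S = 1
Function('V')(z) = Add(Rational(9, 4), Mul(Rational(1, 4), z))
Function('M')(h) = Add(2, Mul(2, h)) (Function('M')(h) = Mul(2, Add(h, 1)) = Mul(2, Add(1, h)) = Add(2, Mul(2, h)))
Pow(Add(Function('M')(Function('V')(2)), -9), 2) = Pow(Add(Add(2, Mul(2, Add(Rational(9, 4), Mul(Rational(1, 4), 2)))), -9), 2) = Pow(Add(Add(2, Mul(2, Add(Rational(9, 4), Rational(1, 2)))), -9), 2) = Pow(Add(Add(2, Mul(2, Rational(11, 4))), -9), 2) = Pow(Add(Add(2, Rational(11, 2)), -9), 2) = Pow(Add(Rational(15, 2), -9), 2) = Pow(Rational(-3, 2), 2) = Rational(9, 4)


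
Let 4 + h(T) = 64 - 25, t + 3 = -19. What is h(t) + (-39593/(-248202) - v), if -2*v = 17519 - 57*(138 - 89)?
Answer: 1836237989/248202 ≈ 7398.2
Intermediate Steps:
v = -7363 (v = -(17519 - 57*(138 - 89))/2 = -(17519 - 57*49)/2 = -(17519 - 1*2793)/2 = -(17519 - 2793)/2 = -1/2*14726 = -7363)
t = -22 (t = -3 - 19 = -22)
h(T) = 35 (h(T) = -4 + (64 - 25) = -4 + 39 = 35)
h(t) + (-39593/(-248202) - v) = 35 + (-39593/(-248202) - 1*(-7363)) = 35 + (-39593*(-1/248202) + 7363) = 35 + (39593/248202 + 7363) = 35 + 1827550919/248202 = 1836237989/248202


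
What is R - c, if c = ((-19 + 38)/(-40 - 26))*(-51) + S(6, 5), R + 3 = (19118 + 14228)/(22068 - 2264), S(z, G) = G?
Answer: -1143573/54461 ≈ -20.998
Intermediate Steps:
R = -13033/9902 (R = -3 + (19118 + 14228)/(22068 - 2264) = -3 + 33346/19804 = -3 + 33346*(1/19804) = -3 + 16673/9902 = -13033/9902 ≈ -1.3162)
c = 433/22 (c = ((-19 + 38)/(-40 - 26))*(-51) + 5 = (19/(-66))*(-51) + 5 = (19*(-1/66))*(-51) + 5 = -19/66*(-51) + 5 = 323/22 + 5 = 433/22 ≈ 19.682)
R - c = -13033/9902 - 1*433/22 = -13033/9902 - 433/22 = -1143573/54461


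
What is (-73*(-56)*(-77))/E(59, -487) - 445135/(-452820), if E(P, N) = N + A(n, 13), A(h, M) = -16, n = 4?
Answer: 28552154245/45553692 ≈ 626.78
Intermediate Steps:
E(P, N) = -16 + N (E(P, N) = N - 16 = -16 + N)
(-73*(-56)*(-77))/E(59, -487) - 445135/(-452820) = (-73*(-56)*(-77))/(-16 - 487) - 445135/(-452820) = (4088*(-77))/(-503) - 445135*(-1/452820) = -314776*(-1/503) + 89027/90564 = 314776/503 + 89027/90564 = 28552154245/45553692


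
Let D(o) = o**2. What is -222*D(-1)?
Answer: -222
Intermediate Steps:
-222*D(-1) = -222*(-1)**2 = -222*1 = -222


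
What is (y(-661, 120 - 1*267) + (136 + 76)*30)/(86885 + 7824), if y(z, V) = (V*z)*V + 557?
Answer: -14276632/94709 ≈ -150.74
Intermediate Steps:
y(z, V) = 557 + z*V² (y(z, V) = z*V² + 557 = 557 + z*V²)
(y(-661, 120 - 1*267) + (136 + 76)*30)/(86885 + 7824) = ((557 - 661*(120 - 1*267)²) + (136 + 76)*30)/(86885 + 7824) = ((557 - 661*(120 - 267)²) + 212*30)/94709 = ((557 - 661*(-147)²) + 6360)*(1/94709) = ((557 - 661*21609) + 6360)*(1/94709) = ((557 - 14283549) + 6360)*(1/94709) = (-14282992 + 6360)*(1/94709) = -14276632*1/94709 = -14276632/94709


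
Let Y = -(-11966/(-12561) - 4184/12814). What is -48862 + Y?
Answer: -3932382402424/80478327 ≈ -48863.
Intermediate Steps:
Y = -50388550/80478327 (Y = -(-11966*(-1/12561) - 4184*1/12814) = -(11966/12561 - 2092/6407) = -1*50388550/80478327 = -50388550/80478327 ≈ -0.62611)
-48862 + Y = -48862 - 50388550/80478327 = -3932382402424/80478327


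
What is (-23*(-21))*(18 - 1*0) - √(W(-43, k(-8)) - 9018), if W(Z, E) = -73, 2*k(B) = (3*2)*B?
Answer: 8694 - I*√9091 ≈ 8694.0 - 95.347*I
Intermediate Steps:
k(B) = 3*B (k(B) = ((3*2)*B)/2 = (6*B)/2 = 3*B)
(-23*(-21))*(18 - 1*0) - √(W(-43, k(-8)) - 9018) = (-23*(-21))*(18 - 1*0) - √(-73 - 9018) = 483*(18 + 0) - √(-9091) = 483*18 - I*√9091 = 8694 - I*√9091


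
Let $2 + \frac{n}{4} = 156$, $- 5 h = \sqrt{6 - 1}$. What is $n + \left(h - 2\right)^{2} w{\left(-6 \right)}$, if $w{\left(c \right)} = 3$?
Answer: $\frac{3143}{5} + \frac{12 \sqrt{5}}{5} \approx 633.97$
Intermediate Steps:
$h = - \frac{\sqrt{5}}{5}$ ($h = - \frac{\sqrt{6 - 1}}{5} = - \frac{\sqrt{5}}{5} \approx -0.44721$)
$n = 616$ ($n = -8 + 4 \cdot 156 = -8 + 624 = 616$)
$n + \left(h - 2\right)^{2} w{\left(-6 \right)} = 616 + \left(- \frac{\sqrt{5}}{5} - 2\right)^{2} \cdot 3 = 616 + \left(-2 - \frac{\sqrt{5}}{5}\right)^{2} \cdot 3 = 616 + 3 \left(-2 - \frac{\sqrt{5}}{5}\right)^{2}$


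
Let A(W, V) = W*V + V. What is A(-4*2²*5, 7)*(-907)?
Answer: 501571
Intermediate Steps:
A(W, V) = V + V*W (A(W, V) = V*W + V = V + V*W)
A(-4*2²*5, 7)*(-907) = (7*(1 - 4*2²*5))*(-907) = (7*(1 - 4*4*5))*(-907) = (7*(1 - 16*5))*(-907) = (7*(1 - 80))*(-907) = (7*(-79))*(-907) = -553*(-907) = 501571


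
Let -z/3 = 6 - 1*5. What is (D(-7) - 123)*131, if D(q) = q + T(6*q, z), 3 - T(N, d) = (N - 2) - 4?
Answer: -10349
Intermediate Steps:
z = -3 (z = -3*(6 - 1*5) = -3*(6 - 5) = -3*1 = -3)
T(N, d) = 9 - N (T(N, d) = 3 - ((N - 2) - 4) = 3 - ((-2 + N) - 4) = 3 - (-6 + N) = 3 + (6 - N) = 9 - N)
D(q) = 9 - 5*q (D(q) = q + (9 - 6*q) = 9 - 5*q)
(D(-7) - 123)*131 = ((9 - 5*(-7)) - 123)*131 = ((9 + 35) - 123)*131 = (44 - 123)*131 = -79*131 = -10349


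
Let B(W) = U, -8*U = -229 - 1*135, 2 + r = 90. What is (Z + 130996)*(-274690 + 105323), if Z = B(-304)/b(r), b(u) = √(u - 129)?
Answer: -22186399532 + 15412397*I*√41/82 ≈ -2.2186e+10 + 1.2035e+6*I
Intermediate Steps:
r = 88 (r = -2 + 90 = 88)
b(u) = √(-129 + u)
U = 91/2 (U = -(-229 - 1*135)/8 = -(-229 - 135)/8 = -⅛*(-364) = 91/2 ≈ 45.500)
B(W) = 91/2
Z = -91*I*√41/82 (Z = 91/(2*(√(-129 + 88))) = 91/(2*(√(-41))) = 91/(2*((I*√41))) = 91*(-I*√41/41)/2 = -91*I*√41/82 ≈ -7.1059*I)
(Z + 130996)*(-274690 + 105323) = (-91*I*√41/82 + 130996)*(-274690 + 105323) = (130996 - 91*I*√41/82)*(-169367) = -22186399532 + 15412397*I*√41/82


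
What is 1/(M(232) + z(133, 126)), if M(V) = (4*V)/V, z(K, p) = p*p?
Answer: 1/15880 ≈ 6.2972e-5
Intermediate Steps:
z(K, p) = p**2
M(V) = 4
1/(M(232) + z(133, 126)) = 1/(4 + 126**2) = 1/(4 + 15876) = 1/15880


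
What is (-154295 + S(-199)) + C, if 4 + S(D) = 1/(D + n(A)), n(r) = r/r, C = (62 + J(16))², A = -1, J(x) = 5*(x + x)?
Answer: -20792971/198 ≈ -1.0502e+5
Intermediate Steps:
J(x) = 10*x (J(x) = 5*(2*x) = 10*x)
C = 49284 (C = (62 + 10*16)² = (62 + 160)² = 222² = 49284)
n(r) = 1
S(D) = -4 + 1/(1 + D) (S(D) = -4 + 1/(D + 1) = -4 + 1/(1 + D))
(-154295 + S(-199)) + C = (-154295 + (-3 - 4*(-199))/(1 - 199)) + 49284 = (-154295 + (-3 + 796)/(-198)) + 49284 = (-154295 - 1/198*793) + 49284 = (-154295 - 793/198) + 49284 = -30551203/198 + 49284 = -20792971/198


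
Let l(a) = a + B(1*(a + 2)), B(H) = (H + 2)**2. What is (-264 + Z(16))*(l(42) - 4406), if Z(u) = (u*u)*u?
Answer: -8614336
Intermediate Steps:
B(H) = (2 + H)**2
l(a) = a + (4 + a)**2 (l(a) = a + (2 + 1*(a + 2))**2 = a + (2 + 1*(2 + a))**2 = a + (2 + (2 + a))**2 = a + (4 + a)**2)
Z(u) = u**3 (Z(u) = u**2*u = u**3)
(-264 + Z(16))*(l(42) - 4406) = (-264 + 16**3)*((42 + (4 + 42)**2) - 4406) = (-264 + 4096)*((42 + 46**2) - 4406) = 3832*((42 + 2116) - 4406) = 3832*(2158 - 4406) = 3832*(-2248) = -8614336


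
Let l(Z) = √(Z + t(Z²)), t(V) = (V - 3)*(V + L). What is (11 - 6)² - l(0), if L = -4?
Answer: 25 - 2*√3 ≈ 21.536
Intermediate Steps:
t(V) = (-4 + V)*(-3 + V) (t(V) = (V - 3)*(V - 4) = (-3 + V)*(-4 + V) = (-4 + V)*(-3 + V))
l(Z) = √(12 + Z + Z⁴ - 7*Z²) (l(Z) = √(Z + (12 + (Z²)² - 7*Z²)) = √(Z + (12 + Z⁴ - 7*Z²)) = √(12 + Z + Z⁴ - 7*Z²))
(11 - 6)² - l(0) = (11 - 6)² - √(12 + 0 + 0⁴ - 7*0²) = 5² - √(12 + 0 + 0 - 7*0) = 25 - √(12 + 0 + 0 + 0) = 25 - √12 = 25 - 2*√3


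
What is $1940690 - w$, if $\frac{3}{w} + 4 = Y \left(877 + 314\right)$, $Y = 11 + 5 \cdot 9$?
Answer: $\frac{129428497477}{66692} \approx 1.9407 \cdot 10^{6}$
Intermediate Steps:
$Y = 56$ ($Y = 11 + 45 = 56$)
$w = \frac{3}{66692}$ ($w = \frac{3}{-4 + 56 \left(877 + 314\right)} = \frac{3}{-4 + 56 \cdot 1191} = \frac{3}{-4 + 66696} = \frac{3}{66692} \approx 4.4983 \cdot 10^{-5}$)
$1940690 - w = 1940690 - \frac{3}{66692} = \frac{129428497477}{66692}$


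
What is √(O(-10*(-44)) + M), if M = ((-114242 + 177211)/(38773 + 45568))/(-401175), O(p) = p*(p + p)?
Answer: √1970144338725165105671093/2255700045 ≈ 622.25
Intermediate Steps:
O(p) = 2*p² (O(p) = p*(2*p) = 2*p²)
M = -62969/33835500675 (M = (62969/84341)*(-1/401175) = -62969/33835500675 ≈ -1.8610e-6)
√(O(-10*(-44)) + M) = √(2*(-10*(-44))² - 62969/33835500675) = √(2*440² - 62969/33835500675) = √(2*193600 - 62969/33835500675) = √(387200 - 62969/33835500675) = √(13101105861297031/33835500675) = √1970144338725165105671093/2255700045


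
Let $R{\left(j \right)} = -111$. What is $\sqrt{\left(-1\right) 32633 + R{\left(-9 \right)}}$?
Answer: $2 i \sqrt{8186} \approx 180.95 i$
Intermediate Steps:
$\sqrt{\left(-1\right) 32633 + R{\left(-9 \right)}} = \sqrt{\left(-1\right) 32633 - 111} = \sqrt{-32633 - 111} = \sqrt{-32744} = 2 i \sqrt{8186}$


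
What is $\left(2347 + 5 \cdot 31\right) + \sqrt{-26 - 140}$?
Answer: $2502 + i \sqrt{166} \approx 2502.0 + 12.884 i$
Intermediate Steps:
$\left(2347 + 5 \cdot 31\right) + \sqrt{-26 - 140} = \left(2347 + 155\right) + \sqrt{-166} = 2502 + i \sqrt{166}$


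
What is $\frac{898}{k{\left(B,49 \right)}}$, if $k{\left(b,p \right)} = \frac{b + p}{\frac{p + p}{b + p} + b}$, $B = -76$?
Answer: $\frac{1930700}{729} \approx 2648.4$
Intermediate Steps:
$k{\left(b,p \right)} = \frac{b + p}{b + \frac{2 p}{b + p}}$ ($k{\left(b,p \right)} = \frac{b + p}{\frac{2 p}{b + p} + b} = \frac{b + p}{b + \frac{2 p}{b + p}}$)
$\frac{898}{k{\left(B,49 \right)}} = \frac{898}{\left(-76 + 49\right)^{2} \frac{1}{\left(-76\right)^{2} + 2 \cdot 49 - 3724}} = \frac{898}{\left(-27\right)^{2} \frac{1}{5776 + 98 - 3724}} = \frac{898}{729 \cdot \frac{1}{2150}} = \frac{898}{\frac{729}{2150}} = 898 \cdot \frac{2150}{729} = \frac{1930700}{729}$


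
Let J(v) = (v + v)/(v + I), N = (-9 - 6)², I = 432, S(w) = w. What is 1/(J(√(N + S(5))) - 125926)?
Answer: -2933981413/369464550654068 - 27*√230/92366137663517 ≈ -7.9412e-6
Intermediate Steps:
N = 225 (N = (-15)² = 225)
J(v) = 2*v/(432 + v) (J(v) = (v + v)/(v + 432) = (2*v)/(432 + v) = 2*v/(432 + v))
1/(J(√(N + S(5))) - 125926) = 1/(2*√(225 + 5)/(432 + √(225 + 5)) - 125926) = 1/(2*√230/(432 + √230) - 125926) = 1/(-125926 + 2*√230/(432 + √230))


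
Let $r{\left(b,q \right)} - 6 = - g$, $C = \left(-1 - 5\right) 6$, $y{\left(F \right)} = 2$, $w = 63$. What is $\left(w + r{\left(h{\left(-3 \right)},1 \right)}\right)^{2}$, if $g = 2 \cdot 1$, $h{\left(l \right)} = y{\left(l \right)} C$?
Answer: $4489$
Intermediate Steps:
$C = -36$ ($C = \left(-6\right) 6 = -36$)
$h{\left(l \right)} = -72$ ($h{\left(l \right)} = 2 \left(-36\right) = -72$)
$g = 2$
$r{\left(b,q \right)} = 4$ ($r{\left(b,q \right)} = 6 - 2 = 4$)
$\left(w + r{\left(h{\left(-3 \right)},1 \right)}\right)^{2} = \left(63 + 4\right)^{2} = 67^{2} = 4489$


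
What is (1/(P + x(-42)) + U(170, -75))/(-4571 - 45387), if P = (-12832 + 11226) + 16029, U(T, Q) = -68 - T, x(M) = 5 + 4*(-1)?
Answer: 3432911/720594192 ≈ 0.0047640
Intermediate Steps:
x(M) = 1 (x(M) = 5 - 4 = 1)
P = 14423 (P = -1606 + 16029 = 14423)
(1/(P + x(-42)) + U(170, -75))/(-4571 - 45387) = (1/(14423 + 1) + (-68 - 1*170))/(-4571 - 45387) = (1/14424 + (-68 - 170))/(-49958) = (1/14424 - 238)*(-1/49958) = -3432911/14424*(-1/49958) = 3432911/720594192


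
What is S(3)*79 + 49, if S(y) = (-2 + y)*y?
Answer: 286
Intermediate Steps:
S(y) = y*(-2 + y)
S(3)*79 + 49 = (3*(-2 + 3))*79 + 49 = (3*1)*79 + 49 = 3*79 + 49 = 237 + 49 = 286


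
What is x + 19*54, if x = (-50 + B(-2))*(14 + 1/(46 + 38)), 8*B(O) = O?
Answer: 36053/112 ≈ 321.90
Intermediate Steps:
B(O) = O/8
x = -78859/112 (x = (-50 + (⅛)*(-2))*(14 + 1/(46 + 38)) = (-50 - ¼)*(14 + 1/84) = -201*(14 + 1/84)/4 = -201/4*1177/84 = -78859/112 ≈ -704.10)
x + 19*54 = -78859/112 + 19*54 = -78859/112 + 1026 = 36053/112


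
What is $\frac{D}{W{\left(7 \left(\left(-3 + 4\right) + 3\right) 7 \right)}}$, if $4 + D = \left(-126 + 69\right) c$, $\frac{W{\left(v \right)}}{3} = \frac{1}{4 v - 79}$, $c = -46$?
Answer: $615230$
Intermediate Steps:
$W{\left(v \right)} = \frac{3}{-79 + 4 v}$ ($W{\left(v \right)} = \frac{3}{4 v - 79} = \frac{3}{-79 + 4 v}$)
$D = 2618$ ($D = -4 + \left(-126 + 69\right) \left(-46\right) = -4 - -2622 = -4 + 2622 = 2618$)
$\frac{D}{W{\left(7 \left(\left(-3 + 4\right) + 3\right) 7 \right)}} = \frac{2618}{3 \frac{1}{-79 + 4 \cdot 7 \left(\left(-3 + 4\right) + 3\right) 7}} = \frac{2618}{3 \frac{1}{-79 + 4 \cdot 7 \left(1 + 3\right) 7}} = \frac{2618}{3 \frac{1}{-79 + 4 \cdot 7 \cdot 4 \cdot 7}} = \frac{2618}{3 \frac{1}{-79 + 4 \cdot 28 \cdot 7}} = \frac{2618}{3 \frac{1}{-79 + 4 \cdot 196}} = \frac{2618}{3 \frac{1}{-79 + 784}} = \frac{2618}{3 \cdot \frac{1}{705}} = 2618 \frac{1}{\frac{1}{235}} = 2618 \cdot 235 = 615230$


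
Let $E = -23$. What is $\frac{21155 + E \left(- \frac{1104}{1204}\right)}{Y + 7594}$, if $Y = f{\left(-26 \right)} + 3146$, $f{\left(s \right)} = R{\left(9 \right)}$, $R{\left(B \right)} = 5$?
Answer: $\frac{6374003}{3234245} \approx 1.9708$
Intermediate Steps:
$f{\left(s \right)} = 5$
$Y = 3151$ ($Y = 5 + 3146 = 3151$)
$\frac{21155 + E \left(- \frac{1104}{1204}\right)}{Y + 7594} = \frac{21155 - 23 \left(- \frac{1104}{1204}\right)}{3151 + 7594} = \frac{21155 - 23 \left(\left(-1104\right) \frac{1}{1204}\right)}{10745} = \left(21155 - - \frac{6348}{301}\right) \frac{1}{10745} = \left(21155 + \frac{6348}{301}\right) \frac{1}{10745} = \frac{6374003}{301} \cdot \frac{1}{10745} = \frac{6374003}{3234245}$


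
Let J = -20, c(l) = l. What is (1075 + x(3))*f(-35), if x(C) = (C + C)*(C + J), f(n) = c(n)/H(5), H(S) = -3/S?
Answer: 170275/3 ≈ 56758.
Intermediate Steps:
f(n) = -5*n/3 (f(n) = n/((-3/5)) = n/((-3*⅕)) = n/(-⅗) = n*(-5/3) = -5*n/3)
x(C) = 2*C*(-20 + C) (x(C) = (C + C)*(C - 20) = (2*C)*(-20 + C) = 2*C*(-20 + C))
(1075 + x(3))*f(-35) = (1075 + 2*3*(-20 + 3))*(-5/3*(-35)) = (1075 + 2*3*(-17))*(175/3) = (1075 - 102)*(175/3) = 973*(175/3) = 170275/3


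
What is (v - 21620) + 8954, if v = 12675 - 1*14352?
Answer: -14343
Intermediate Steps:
v = -1677 (v = 12675 - 14352 = -1677)
(v - 21620) + 8954 = (-1677 - 21620) + 8954 = -23297 + 8954 = -14343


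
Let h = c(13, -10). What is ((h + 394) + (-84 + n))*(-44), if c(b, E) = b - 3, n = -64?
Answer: -11264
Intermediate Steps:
c(b, E) = -3 + b
h = 10 (h = -3 + 13 = 10)
((h + 394) + (-84 + n))*(-44) = ((10 + 394) + (-84 - 64))*(-44) = (404 - 148)*(-44) = 256*(-44) = -11264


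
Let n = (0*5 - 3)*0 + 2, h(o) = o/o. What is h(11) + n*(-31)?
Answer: -61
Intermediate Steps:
h(o) = 1
n = 2 (n = (0 - 3)*0 + 2 = -3*0 + 2 = 0 + 2 = 2)
h(11) + n*(-31) = 1 + 2*(-31) = 1 - 62 = -61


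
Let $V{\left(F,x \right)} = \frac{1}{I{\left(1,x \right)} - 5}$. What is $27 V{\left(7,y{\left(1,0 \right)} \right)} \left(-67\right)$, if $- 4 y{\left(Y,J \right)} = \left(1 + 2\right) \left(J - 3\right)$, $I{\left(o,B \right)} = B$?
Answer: $\frac{7236}{11} \approx 657.82$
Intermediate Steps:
$y{\left(Y,J \right)} = \frac{9}{4} - \frac{3 J}{4}$ ($y{\left(Y,J \right)} = - \frac{\left(1 + 2\right) \left(J - 3\right)}{4} = - \frac{3 \left(-3 + J\right)}{4} = - \frac{-9 + 3 J}{4} = \frac{9}{4} - \frac{3 J}{4}$)
$V{\left(F,x \right)} = \frac{1}{-5 + x}$ ($V{\left(F,x \right)} = \frac{1}{x - 5} = \frac{1}{-5 + x}$)
$27 V{\left(7,y{\left(1,0 \right)} \right)} \left(-67\right) = \frac{27}{-5 + \left(\frac{9}{4} - 0\right)} \left(-67\right) = \frac{27}{-5 + \left(\frac{9}{4} + 0\right)} \left(-67\right) = \frac{27}{-5 + \frac{9}{4}} \left(-67\right) = \frac{27}{- \frac{11}{4}} \left(-67\right) = 27 \left(- \frac{4}{11}\right) \left(-67\right) = \left(- \frac{108}{11}\right) \left(-67\right) = \frac{7236}{11}$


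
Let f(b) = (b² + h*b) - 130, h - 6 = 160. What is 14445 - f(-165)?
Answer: 14740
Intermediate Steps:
h = 166 (h = 6 + 160 = 166)
f(b) = -130 + b² + 166*b (f(b) = (b² + 166*b) - 130 = -130 + b² + 166*b)
14445 - f(-165) = 14445 - (-130 + (-165)² + 166*(-165)) = 14445 - (-130 + 27225 - 27390) = 14445 - 1*(-295) = 14445 + 295 = 14740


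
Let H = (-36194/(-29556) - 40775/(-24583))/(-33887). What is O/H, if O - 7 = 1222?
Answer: -15129882278749602/1047451501 ≈ -1.4444e+7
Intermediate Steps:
O = 1229 (O = 7 + 1222 = 1229)
H = -1047451501/12310726020138 (H = (-36194*(-1/29556) - 40775*(-1/24583))*(-1/33887) = (18097/14778 + 40775/24583)*(-1/33887) = (1047451501/363287574)*(-1/33887) = -1047451501/12310726020138 ≈ -8.5084e-5)
O/H = 1229/(-1047451501/12310726020138) = 1229*(-12310726020138/1047451501) = -15129882278749602/1047451501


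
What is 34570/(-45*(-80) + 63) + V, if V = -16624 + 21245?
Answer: 16961293/3663 ≈ 4630.4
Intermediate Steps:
V = 4621
34570/(-45*(-80) + 63) + V = 34570/(-45*(-80) + 63) + 4621 = 34570/(3600 + 63) + 4621 = 34570/3663 + 4621 = 16961293/3663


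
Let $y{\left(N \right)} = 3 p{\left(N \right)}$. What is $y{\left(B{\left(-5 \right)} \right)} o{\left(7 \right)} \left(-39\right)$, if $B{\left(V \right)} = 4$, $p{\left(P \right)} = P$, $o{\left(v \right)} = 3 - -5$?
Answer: $-3744$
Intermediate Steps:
$o{\left(v \right)} = 8$ ($o{\left(v \right)} = 3 + 5 = 8$)
$y{\left(N \right)} = 3 N$
$y{\left(B{\left(-5 \right)} \right)} o{\left(7 \right)} \left(-39\right) = 3 \cdot 4 \cdot 8 \left(-39\right) = 12 \cdot 8 \left(-39\right) = 96 \left(-39\right) = -3744$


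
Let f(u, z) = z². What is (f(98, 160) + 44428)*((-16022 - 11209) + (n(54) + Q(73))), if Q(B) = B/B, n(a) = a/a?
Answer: -1906792412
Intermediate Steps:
n(a) = 1
Q(B) = 1
(f(98, 160) + 44428)*((-16022 - 11209) + (n(54) + Q(73))) = (160² + 44428)*((-16022 - 11209) + (1 + 1)) = (25600 + 44428)*(-27231 + 2) = 70028*(-27229) = -1906792412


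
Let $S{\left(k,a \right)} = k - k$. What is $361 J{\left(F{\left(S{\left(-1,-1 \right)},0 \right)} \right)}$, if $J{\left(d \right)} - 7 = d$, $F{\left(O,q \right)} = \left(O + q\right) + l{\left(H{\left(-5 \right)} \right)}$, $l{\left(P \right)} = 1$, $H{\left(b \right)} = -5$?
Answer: $2888$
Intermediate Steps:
$S{\left(k,a \right)} = 0$
$F{\left(O,q \right)} = 1 + O + q$ ($F{\left(O,q \right)} = \left(O + q\right) + 1 = 1 + O + q$)
$J{\left(d \right)} = 7 + d$
$361 J{\left(F{\left(S{\left(-1,-1 \right)},0 \right)} \right)} = 361 \left(7 + \left(1 + 0 + 0\right)\right) = 361 \left(7 + 1\right) = 361 \cdot 8 = 2888$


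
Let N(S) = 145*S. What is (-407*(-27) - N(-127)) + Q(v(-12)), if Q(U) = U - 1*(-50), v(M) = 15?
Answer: 29469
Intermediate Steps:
Q(U) = 50 + U (Q(U) = U + 50 = 50 + U)
(-407*(-27) - N(-127)) + Q(v(-12)) = (-407*(-27) - 145*(-127)) + (50 + 15) = (10989 - 1*(-18415)) + 65 = (10989 + 18415) + 65 = 29404 + 65 = 29469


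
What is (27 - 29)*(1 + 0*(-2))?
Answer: -2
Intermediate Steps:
(27 - 29)*(1 + 0*(-2)) = -2*(1 + 0) = -2*1 = -2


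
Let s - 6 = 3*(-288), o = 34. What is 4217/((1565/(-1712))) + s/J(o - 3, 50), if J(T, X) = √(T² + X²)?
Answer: -7219504/1565 - 858*√3461/3461 ≈ -4627.7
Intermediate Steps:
s = -858 (s = 6 + 3*(-288) = 6 - 864 = -858)
4217/((1565/(-1712))) + s/J(o - 3, 50) = 4217/((1565/(-1712))) - 858/√((34 - 3)² + 50²) = 4217/((1565*(-1/1712))) - 858/√(31² + 2500) = 4217/(-1565/1712) - 858/√(961 + 2500) = 4217*(-1712/1565) - 858*√3461/3461 = -7219504/1565 - 858*√3461/3461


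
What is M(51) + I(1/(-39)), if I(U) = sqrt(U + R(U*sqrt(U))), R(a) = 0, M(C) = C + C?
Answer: 102 + I*sqrt(39)/39 ≈ 102.0 + 0.16013*I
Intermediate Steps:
M(C) = 2*C
I(U) = sqrt(U) (I(U) = sqrt(U + 0) = sqrt(U))
M(51) + I(1/(-39)) = 2*51 + sqrt(1/(-39)) = 102 + sqrt(-1/39) = 102 + I*sqrt(39)/39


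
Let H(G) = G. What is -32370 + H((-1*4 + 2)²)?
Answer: -32366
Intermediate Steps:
-32370 + H((-1*4 + 2)²) = -32370 + (-1*4 + 2)² = -32370 + (-4 + 2)² = -32370 + (-2)² = -32370 + 4 = -32366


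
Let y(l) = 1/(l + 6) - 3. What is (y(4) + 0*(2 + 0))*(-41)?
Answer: 1189/10 ≈ 118.90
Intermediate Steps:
y(l) = -3 + 1/(6 + l) (y(l) = 1/(6 + l) - 3 = -3 + 1/(6 + l))
(y(4) + 0*(2 + 0))*(-41) = ((-17 - 3*4)/(6 + 4) + 0*(2 + 0))*(-41) = ((-17 - 12)/10 + 0*2)*(-41) = ((1/10)*(-29) + 0)*(-41) = (-29/10 + 0)*(-41) = -29/10*(-41) = 1189/10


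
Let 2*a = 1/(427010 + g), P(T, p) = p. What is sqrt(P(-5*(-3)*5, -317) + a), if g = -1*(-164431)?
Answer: I*sqrt(443549513635026)/1182882 ≈ 17.805*I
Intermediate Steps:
g = 164431
a = 1/1182882 (a = 1/(2*(427010 + 164431)) = (1/2)/591441 = (1/2)*(1/591441) = 1/1182882 ≈ 8.4539e-7)
sqrt(P(-5*(-3)*5, -317) + a) = sqrt(-317 + 1/1182882) = sqrt(-374973593/1182882) = I*sqrt(443549513635026)/1182882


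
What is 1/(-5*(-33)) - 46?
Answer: -7589/165 ≈ -45.994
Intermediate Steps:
1/(-5*(-33)) - 46 = -1/5*(-1/33) - 46 = 1/165 - 46 = -7589/165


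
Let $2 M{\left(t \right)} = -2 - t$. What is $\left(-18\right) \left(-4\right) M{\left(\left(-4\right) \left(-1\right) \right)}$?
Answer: $-216$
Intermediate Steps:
$M{\left(t \right)} = -1 - \frac{t}{2}$ ($M{\left(t \right)} = \frac{-2 - t}{2} = -1 - \frac{t}{2}$)
$\left(-18\right) \left(-4\right) M{\left(\left(-4\right) \left(-1\right) \right)} = \left(-18\right) \left(-4\right) \left(-1 - \frac{\left(-4\right) \left(-1\right)}{2}\right) = 72 \left(-1 - 2\right) = 72 \left(-3\right) = -216$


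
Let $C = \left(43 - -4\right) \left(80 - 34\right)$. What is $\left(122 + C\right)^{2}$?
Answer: $5216656$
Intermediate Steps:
$C = 2162$ ($C = \left(43 + 4\right) 46 = 47 \cdot 46 = 2162$)
$\left(122 + C\right)^{2} = \left(122 + 2162\right)^{2} = 2284^{2} = 5216656$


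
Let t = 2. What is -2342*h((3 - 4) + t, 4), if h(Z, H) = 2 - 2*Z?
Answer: 0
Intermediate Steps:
-2342*h((3 - 4) + t, 4) = -2342*(2 - 2*((3 - 4) + 2)) = -2342*(2 - 2*(-1 + 2)) = -2342*(2 - 2*1) = -2342*(2 - 2) = -2342*0 = 0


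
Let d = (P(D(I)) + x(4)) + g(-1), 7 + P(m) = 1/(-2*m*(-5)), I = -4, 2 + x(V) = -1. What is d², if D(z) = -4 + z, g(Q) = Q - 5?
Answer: 1640961/6400 ≈ 256.40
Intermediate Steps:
x(V) = -3 (x(V) = -2 - 1 = -3)
g(Q) = -5 + Q
P(m) = -7 + 1/(10*m) (P(m) = -7 + 1/(-2*m*(-5)) = -7 + 1/(10*m))
d = -1281/80 (d = ((-7 + 1/(10*(-4 - 4))) - 3) + (-5 - 1) = ((-7 + (⅒)/(-8)) - 3) - 6 = ((-7 + (⅒)*(-⅛)) - 3) - 6 = ((-7 - 1/80) - 3) - 6 = (-561/80 - 3) - 6 = -801/80 - 6 = -1281/80 ≈ -16.013)
d² = (-1281/80)² = 1640961/6400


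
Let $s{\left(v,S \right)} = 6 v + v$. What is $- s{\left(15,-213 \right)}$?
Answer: $-105$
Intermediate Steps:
$s{\left(v,S \right)} = 7 v$
$- s{\left(15,-213 \right)} = - 7 \cdot 15 = \left(-1\right) 105 = -105$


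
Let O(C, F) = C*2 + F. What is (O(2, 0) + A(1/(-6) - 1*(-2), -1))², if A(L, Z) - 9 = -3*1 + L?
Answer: 5041/36 ≈ 140.03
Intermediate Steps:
O(C, F) = F + 2*C (O(C, F) = 2*C + F = F + 2*C)
A(L, Z) = 6 + L (A(L, Z) = 9 + (-3*1 + L) = 9 + (-3 + L) = 6 + L)
(O(2, 0) + A(1/(-6) - 1*(-2), -1))² = ((0 + 2*2) + (6 + (1/(-6) - 1*(-2))))² = ((0 + 4) + (6 + (-⅙ + 2)))² = (4 + (6 + 11/6))² = (4 + 47/6)² = (71/6)² = 5041/36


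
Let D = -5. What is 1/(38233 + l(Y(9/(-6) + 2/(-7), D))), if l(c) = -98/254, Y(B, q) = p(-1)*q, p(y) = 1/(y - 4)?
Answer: 127/4855542 ≈ 2.6156e-5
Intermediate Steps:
p(y) = 1/(-4 + y)
Y(B, q) = -q/5 (Y(B, q) = q/(-4 - 1) = q/(-5) = -q/5)
l(c) = -49/127 (l(c) = -98*1/254 = -49/127)
1/(38233 + l(Y(9/(-6) + 2/(-7), D))) = 1/(38233 - 49/127) = 1/(4855542/127) = 127/4855542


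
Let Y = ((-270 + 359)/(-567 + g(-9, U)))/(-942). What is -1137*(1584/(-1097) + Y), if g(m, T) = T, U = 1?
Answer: 320045342885/194963228 ≈ 1641.6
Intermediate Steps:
Y = 89/533172 (Y = ((-270 + 359)/(-567 + 1))/(-942) = (89/(-566))*(-1/942) = (89*(-1/566))*(-1/942) = -89/566*(-1/942) = 89/533172 ≈ 0.00016693)
-1137*(1584/(-1097) + Y) = -1137*(1584/(-1097) + 89/533172) = -1137*(1584*(-1/1097) + 89/533172) = -1137*(-1584/1097 + 89/533172) = -1137*(-844446815/584889684) = 320045342885/194963228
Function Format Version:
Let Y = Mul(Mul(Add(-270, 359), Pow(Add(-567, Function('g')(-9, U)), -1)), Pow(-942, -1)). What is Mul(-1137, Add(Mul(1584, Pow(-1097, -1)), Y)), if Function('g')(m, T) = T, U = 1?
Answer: Rational(320045342885, 194963228) ≈ 1641.6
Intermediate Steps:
Y = Rational(89, 533172) (Y = Mul(Mul(Add(-270, 359), Pow(Add(-567, 1), -1)), Pow(-942, -1)) = Mul(Mul(89, Pow(-566, -1)), Rational(-1, 942)) = Mul(Mul(89, Rational(-1, 566)), Rational(-1, 942)) = Mul(Rational(-89, 566), Rational(-1, 942)) = Rational(89, 533172) ≈ 0.00016693)
Mul(-1137, Add(Mul(1584, Pow(-1097, -1)), Y)) = Mul(-1137, Add(Mul(1584, Pow(-1097, -1)), Rational(89, 533172))) = Mul(-1137, Add(Mul(1584, Rational(-1, 1097)), Rational(89, 533172))) = Mul(-1137, Add(Rational(-1584, 1097), Rational(89, 533172))) = Mul(-1137, Rational(-844446815, 584889684)) = Rational(320045342885, 194963228)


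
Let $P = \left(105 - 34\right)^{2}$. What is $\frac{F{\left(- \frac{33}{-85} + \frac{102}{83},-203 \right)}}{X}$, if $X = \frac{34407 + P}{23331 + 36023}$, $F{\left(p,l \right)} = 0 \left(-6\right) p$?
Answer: $0$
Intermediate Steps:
$F{\left(p,l \right)} = 0$ ($F{\left(p,l \right)} = 0 p = 0$)
$P = 5041$ ($P = 71^{2} = 5041$)
$X = \frac{19724}{29677}$ ($X = \frac{34407 + 5041}{23331 + 36023} = \frac{39448}{59354} = 39448 \cdot \frac{1}{59354} = \frac{19724}{29677} \approx 0.66462$)
$\frac{F{\left(- \frac{33}{-85} + \frac{102}{83},-203 \right)}}{X} = \frac{0}{\frac{19724}{29677}} = 0 \cdot \frac{29677}{19724} = 0$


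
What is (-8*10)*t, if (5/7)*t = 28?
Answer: -3136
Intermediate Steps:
t = 196/5 (t = (7/5)*28 = 196/5 ≈ 39.200)
(-8*10)*t = -8*10*(196/5) = -80*196/5 = -3136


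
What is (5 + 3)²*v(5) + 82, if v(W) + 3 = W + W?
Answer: 530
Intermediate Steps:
v(W) = -3 + 2*W (v(W) = -3 + (W + W) = -3 + 2*W)
(5 + 3)²*v(5) + 82 = (5 + 3)²*(-3 + 2*5) + 82 = 8²*(-3 + 10) + 82 = 64*7 + 82 = 448 + 82 = 530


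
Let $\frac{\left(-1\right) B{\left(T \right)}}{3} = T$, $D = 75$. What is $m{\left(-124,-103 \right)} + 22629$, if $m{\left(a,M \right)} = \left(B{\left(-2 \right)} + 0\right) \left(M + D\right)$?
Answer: $22461$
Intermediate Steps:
$B{\left(T \right)} = - 3 T$
$m{\left(a,M \right)} = 450 + 6 M$ ($m{\left(a,M \right)} = \left(\left(-3\right) \left(-2\right) + 0\right) \left(M + 75\right) = \left(6 + 0\right) \left(75 + M\right) = 6 \left(75 + M\right) = 450 + 6 M$)
$m{\left(-124,-103 \right)} + 22629 = \left(450 + 6 \left(-103\right)\right) + 22629 = \left(450 - 618\right) + 22629 = -168 + 22629 = 22461$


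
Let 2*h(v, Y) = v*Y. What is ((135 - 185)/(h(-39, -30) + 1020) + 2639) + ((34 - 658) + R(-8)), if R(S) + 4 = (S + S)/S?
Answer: 646163/321 ≈ 2013.0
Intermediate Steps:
R(S) = -2 (R(S) = -4 + (S + S)/S = -4 + (2*S)/S = -4 + 2 = -2)
h(v, Y) = Y*v/2 (h(v, Y) = (v*Y)/2 = (Y*v)/2 = Y*v/2)
((135 - 185)/(h(-39, -30) + 1020) + 2639) + ((34 - 658) + R(-8)) = ((135 - 185)/((½)*(-30)*(-39) + 1020) + 2639) + ((34 - 658) - 2) = (-50/(585 + 1020) + 2639) + (-624 - 2) = (-50/1605 + 2639) - 626 = (-50*1/1605 + 2639) - 626 = (-10/321 + 2639) - 626 = 847109/321 - 626 = 646163/321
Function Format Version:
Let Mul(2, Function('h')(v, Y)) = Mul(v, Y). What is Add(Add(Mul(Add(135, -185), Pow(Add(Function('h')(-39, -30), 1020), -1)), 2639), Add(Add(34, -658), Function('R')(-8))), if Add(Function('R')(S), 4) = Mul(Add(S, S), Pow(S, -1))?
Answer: Rational(646163, 321) ≈ 2013.0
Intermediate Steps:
Function('R')(S) = -2 (Function('R')(S) = Add(-4, Mul(Add(S, S), Pow(S, -1))) = Add(-4, Mul(Mul(2, S), Pow(S, -1))) = Add(-4, 2) = -2)
Function('h')(v, Y) = Mul(Rational(1, 2), Y, v) (Function('h')(v, Y) = Mul(Rational(1, 2), Mul(v, Y)) = Mul(Rational(1, 2), Mul(Y, v)) = Mul(Rational(1, 2), Y, v))
Add(Add(Mul(Add(135, -185), Pow(Add(Function('h')(-39, -30), 1020), -1)), 2639), Add(Add(34, -658), Function('R')(-8))) = Add(Add(Mul(Add(135, -185), Pow(Add(Mul(Rational(1, 2), -30, -39), 1020), -1)), 2639), Add(Add(34, -658), -2)) = Add(Add(Mul(-50, Pow(Add(585, 1020), -1)), 2639), Add(-624, -2)) = Add(Add(Mul(-50, Pow(1605, -1)), 2639), -626) = Add(Add(Mul(-50, Rational(1, 1605)), 2639), -626) = Add(Add(Rational(-10, 321), 2639), -626) = Add(Rational(847109, 321), -626) = Rational(646163, 321)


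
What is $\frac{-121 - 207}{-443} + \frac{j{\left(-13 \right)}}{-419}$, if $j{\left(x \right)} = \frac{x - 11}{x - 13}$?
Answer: $\frac{1781300}{2413021} \approx 0.7382$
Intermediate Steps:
$j{\left(x \right)} = \frac{-11 + x}{-13 + x}$
$\frac{-121 - 207}{-443} + \frac{j{\left(-13 \right)}}{-419} = \frac{-121 - 207}{-443} + \frac{\frac{1}{-13 - 13} \left(-11 - 13\right)}{-419} = \left(-328\right) \left(- \frac{1}{443}\right) + \frac{1}{-26} \left(-24\right) \left(- \frac{1}{419}\right) = \frac{328}{443} + \left(- \frac{1}{26}\right) \left(-24\right) \left(- \frac{1}{419}\right) = \frac{328}{443} + \frac{12}{13} \left(- \frac{1}{419}\right) = \frac{328}{443} - \frac{12}{5447} = \frac{1781300}{2413021}$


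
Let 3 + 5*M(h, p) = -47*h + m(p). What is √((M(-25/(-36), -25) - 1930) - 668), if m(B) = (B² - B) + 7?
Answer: I*√2226355/30 ≈ 49.737*I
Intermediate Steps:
m(B) = 7 + B² - B
M(h, p) = ⅘ - 47*h/5 - p/5 + p²/5 (M(h, p) = -⅗ + (-47*h + (7 + p² - p))/5 = -⅗ + (7 + p² - p - 47*h)/5 = -⅗ + (7/5 - 47*h/5 - p/5 + p²/5) = ⅘ - 47*h/5 - p/5 + p²/5)
√((M(-25/(-36), -25) - 1930) - 668) = √(((⅘ - (-235)/(-36) - ⅕*(-25) + (⅕)*(-25)²) - 1930) - 668) = √(((⅘ - (-235)*(-1)/36 + 5 + (⅕)*625) - 1930) - 668) = √(((⅘ - 47/5*25/36 + 5 + 125) - 1930) - 668) = √(((⅘ - 235/36 + 5 + 125) - 1930) - 668) = √((22369/180 - 1930) - 668) = √(-325031/180 - 668) = √(-445271/180) = I*√2226355/30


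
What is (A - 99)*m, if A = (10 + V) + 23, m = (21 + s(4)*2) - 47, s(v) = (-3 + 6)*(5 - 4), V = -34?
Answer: 2000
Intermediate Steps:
s(v) = 3 (s(v) = 3*1 = 3)
m = -20 (m = (21 + 3*2) - 47 = (21 + 6) - 47 = 27 - 47 = -20)
A = -1 (A = (10 - 34) + 23 = -24 + 23 = -1)
(A - 99)*m = (-1 - 99)*(-20) = -100*(-20) = 2000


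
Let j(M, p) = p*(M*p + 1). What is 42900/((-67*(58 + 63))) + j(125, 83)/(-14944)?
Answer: -86623987/1376716 ≈ -62.921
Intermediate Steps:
j(M, p) = p*(1 + M*p)
42900/((-67*(58 + 63))) + j(125, 83)/(-14944) = 42900/((-67*(58 + 63))) + (83*(1 + 125*83))/(-14944) = 42900/((-67*121)) + (83*(1 + 10375))*(-1/14944) = 42900/(-8107) + (83*10376)*(-1/14944) = 42900*(-1/8107) + 861208*(-1/14944) = -3900/737 - 107651/1868 = -86623987/1376716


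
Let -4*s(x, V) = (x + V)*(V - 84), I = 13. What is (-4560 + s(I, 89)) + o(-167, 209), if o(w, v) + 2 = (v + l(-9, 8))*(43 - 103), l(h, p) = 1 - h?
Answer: -35659/2 ≈ -17830.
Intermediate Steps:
o(w, v) = -602 - 60*v (o(w, v) = -2 + (v + (1 - 1*(-9)))*(43 - 103) = -2 + (v + (1 + 9))*(-60) = -2 + (v + 10)*(-60) = -2 + (10 + v)*(-60) = -2 + (-600 - 60*v) = -602 - 60*v)
s(x, V) = -(-84 + V)*(V + x)/4 (s(x, V) = -(x + V)*(V - 84)/4 = -(V + x)*(-84 + V)/4 = -(-84 + V)*(V + x)/4)
(-4560 + s(I, 89)) + o(-167, 209) = (-4560 + (21*89 + 21*13 - ¼*89² - ¼*89*13)) + (-602 - 60*209) = (-4560 + (1869 + 273 - ¼*7921 - 1157/4)) + (-602 - 12540) = (-4560 + (1869 + 273 - 7921/4 - 1157/4)) - 13142 = (-4560 - 255/2) - 13142 = -9375/2 - 13142 = -35659/2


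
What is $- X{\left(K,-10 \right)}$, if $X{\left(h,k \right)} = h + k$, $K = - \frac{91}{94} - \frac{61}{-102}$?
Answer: $\frac{24857}{2397} \approx 10.37$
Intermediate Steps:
$K = - \frac{887}{2397}$ ($K = \left(-91\right) \frac{1}{94} - - \frac{61}{102} = - \frac{91}{94} + \frac{61}{102} = - \frac{887}{2397} \approx -0.37005$)
$- X{\left(K,-10 \right)} = - (- \frac{887}{2397} - 10) = \left(-1\right) \left(- \frac{24857}{2397}\right) = \frac{24857}{2397}$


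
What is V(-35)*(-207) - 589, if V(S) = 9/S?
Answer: -18752/35 ≈ -535.77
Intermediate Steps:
V(-35)*(-207) - 589 = (9/(-35))*(-207) - 589 = (9*(-1/35))*(-207) - 589 = -9/35*(-207) - 589 = 1863/35 - 589 = -18752/35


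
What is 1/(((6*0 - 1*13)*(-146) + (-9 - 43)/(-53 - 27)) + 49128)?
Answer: 20/1020533 ≈ 1.9598e-5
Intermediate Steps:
1/(((6*0 - 1*13)*(-146) + (-9 - 43)/(-53 - 27)) + 49128) = 1/(((0 - 13)*(-146) - 52/(-80)) + 49128) = 1/((-13*(-146) - 52*(-1/80)) + 49128) = 1/((1898 + 13/20) + 49128) = 1/(37973/20 + 49128) = 1/(1020533/20) = 20/1020533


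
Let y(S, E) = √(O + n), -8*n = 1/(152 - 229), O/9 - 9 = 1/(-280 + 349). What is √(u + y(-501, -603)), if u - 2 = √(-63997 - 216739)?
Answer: √(25091528 + 1771*√4071454618 + 50183056*I*√17546)/3542 ≈ 16.446 + 16.108*I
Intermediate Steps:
O = 1866/23 (O = 81 + 9/(-280 + 349) = 81 + 9/69 = 81 + 9*(1/69) = 81 + 3/23 = 1866/23 ≈ 81.130)
n = 1/616 (n = -1/(8*(152 - 229)) = -⅛/(-77) = -⅛*(-1/77) = 1/616 ≈ 0.0016234)
y(S, E) = √4071454618/7084 (y(S, E) = √(1866/23 + 1/616) = √(1149479/14168) = √4071454618/7084)
u = 2 + 4*I*√17546 (u = 2 + √(-63997 - 216739) = 2 + √(-280736) = 2 + 4*I*√17546 ≈ 2.0 + 529.85*I)
√(u + y(-501, -603)) = √((2 + 4*I*√17546) + √4071454618/7084) = √(2 + √4071454618/7084 + 4*I*√17546)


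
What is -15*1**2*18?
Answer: -270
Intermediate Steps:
-15*1**2*18 = -15*1*18 = -15*18 = -270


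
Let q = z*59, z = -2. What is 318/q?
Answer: -159/59 ≈ -2.6949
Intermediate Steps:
q = -118 (q = -2*59 = -118)
318/q = 318/(-118) = 318*(-1/118) = -159/59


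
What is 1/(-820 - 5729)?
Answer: -1/6549 ≈ -0.00015269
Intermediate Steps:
1/(-820 - 5729) = 1/(-6549) = -1/6549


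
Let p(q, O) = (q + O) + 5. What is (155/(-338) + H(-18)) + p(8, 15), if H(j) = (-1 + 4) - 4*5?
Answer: 3563/338 ≈ 10.541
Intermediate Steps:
p(q, O) = 5 + O + q (p(q, O) = (O + q) + 5 = 5 + O + q)
H(j) = -17 (H(j) = 3 - 20 = -17)
(155/(-338) + H(-18)) + p(8, 15) = (155/(-338) - 17) + (5 + 15 + 8) = (155*(-1/338) - 17) + 28 = (-155/338 - 17) + 28 = -5901/338 + 28 = 3563/338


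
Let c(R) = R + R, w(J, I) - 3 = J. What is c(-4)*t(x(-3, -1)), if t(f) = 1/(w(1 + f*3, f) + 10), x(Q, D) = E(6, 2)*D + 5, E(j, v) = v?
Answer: -8/23 ≈ -0.34783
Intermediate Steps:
x(Q, D) = 5 + 2*D (x(Q, D) = 2*D + 5 = 5 + 2*D)
w(J, I) = 3 + J
c(R) = 2*R
t(f) = 1/(14 + 3*f) (t(f) = 1/((3 + (1 + f*3)) + 10) = 1/((3 + (1 + 3*f)) + 10) = 1/((4 + 3*f) + 10) = 1/(14 + 3*f))
c(-4)*t(x(-3, -1)) = (2*(-4))/(14 + 3*(5 + 2*(-1))) = -8/(14 + 3*(5 - 2)) = -8/(14 + 3*3) = -8/(14 + 9) = -8/23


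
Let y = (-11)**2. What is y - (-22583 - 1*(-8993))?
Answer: 13711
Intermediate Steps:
y = 121
y - (-22583 - 1*(-8993)) = 121 - (-22583 - 1*(-8993)) = 121 - (-22583 + 8993) = 121 - 1*(-13590) = 121 + 13590 = 13711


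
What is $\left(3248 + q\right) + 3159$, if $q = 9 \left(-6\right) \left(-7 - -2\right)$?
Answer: $6677$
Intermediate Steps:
$q = 270$ ($q = - 54 \left(-7 + 2\right) = \left(-54\right) \left(-5\right) = 270$)
$\left(3248 + q\right) + 3159 = \left(3248 + 270\right) + 3159 = 3518 + 3159 = 6677$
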